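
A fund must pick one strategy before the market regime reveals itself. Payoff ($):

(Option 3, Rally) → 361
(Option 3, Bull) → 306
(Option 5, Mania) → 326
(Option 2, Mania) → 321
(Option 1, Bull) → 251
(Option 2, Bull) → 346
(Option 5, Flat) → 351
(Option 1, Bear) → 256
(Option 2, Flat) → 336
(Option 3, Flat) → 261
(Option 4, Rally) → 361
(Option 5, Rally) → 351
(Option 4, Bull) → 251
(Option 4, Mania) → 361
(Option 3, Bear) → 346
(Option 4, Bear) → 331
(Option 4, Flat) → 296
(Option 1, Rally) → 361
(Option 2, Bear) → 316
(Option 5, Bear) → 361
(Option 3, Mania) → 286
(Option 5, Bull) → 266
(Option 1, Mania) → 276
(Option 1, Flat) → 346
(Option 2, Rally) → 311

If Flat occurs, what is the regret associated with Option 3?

90

Best payoff under Flat is 351.
Regret = 351 − 261 = 90.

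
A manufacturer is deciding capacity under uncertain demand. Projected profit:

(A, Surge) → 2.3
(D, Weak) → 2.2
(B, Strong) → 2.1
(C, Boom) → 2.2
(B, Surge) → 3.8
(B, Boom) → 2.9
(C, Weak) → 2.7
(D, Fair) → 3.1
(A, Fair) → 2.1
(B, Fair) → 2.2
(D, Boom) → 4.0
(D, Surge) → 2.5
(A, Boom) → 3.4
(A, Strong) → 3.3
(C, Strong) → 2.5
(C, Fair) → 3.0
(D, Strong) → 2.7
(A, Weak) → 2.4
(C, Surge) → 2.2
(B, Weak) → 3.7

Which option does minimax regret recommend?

Column bests: Weak=3.7, Fair=3.1, Strong=3.3, Boom=4.0, Surge=3.8.
A regrets: 1.3, 1.0, 0.0, 0.6, 1.5 → max 1.5
B regrets: 0.0, 0.9, 1.2, 1.1, 0.0 → max 1.2
C regrets: 1.0, 0.1, 0.8, 1.8, 1.6 → max 1.8
D regrets: 1.5, 0.0, 0.6, 0.0, 1.3 → max 1.5
Smallest max regret = 1.2 → B.

B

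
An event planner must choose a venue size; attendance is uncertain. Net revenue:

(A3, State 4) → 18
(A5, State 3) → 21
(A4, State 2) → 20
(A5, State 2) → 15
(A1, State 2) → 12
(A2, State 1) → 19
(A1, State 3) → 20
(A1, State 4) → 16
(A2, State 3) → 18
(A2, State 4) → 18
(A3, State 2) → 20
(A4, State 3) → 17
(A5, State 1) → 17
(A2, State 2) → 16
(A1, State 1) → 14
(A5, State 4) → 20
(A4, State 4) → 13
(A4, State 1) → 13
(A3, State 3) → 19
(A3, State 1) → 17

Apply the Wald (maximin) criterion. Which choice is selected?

A3

Row minima: A1=12, A2=16, A3=17, A4=13, A5=15
Best worst-case = 17 → A3.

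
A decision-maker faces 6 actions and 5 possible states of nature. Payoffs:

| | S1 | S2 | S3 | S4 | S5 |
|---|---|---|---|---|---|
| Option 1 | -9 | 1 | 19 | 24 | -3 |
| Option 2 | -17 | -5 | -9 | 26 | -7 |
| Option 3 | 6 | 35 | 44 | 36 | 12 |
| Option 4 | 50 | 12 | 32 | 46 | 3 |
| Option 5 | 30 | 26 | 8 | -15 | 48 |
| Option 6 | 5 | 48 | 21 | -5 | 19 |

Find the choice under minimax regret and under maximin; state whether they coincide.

minimax regret → Option 3; maximin → Option 3 (agree)

Column bests: S1=50, S2=48, S3=44, S4=46, S5=48.
Option 1 regrets: 59, 47, 25, 22, 51 → max 59
Option 2 regrets: 67, 53, 53, 20, 55 → max 67
Option 3 regrets: 44, 13, 0, 10, 36 → max 44
Option 4 regrets: 0, 36, 12, 0, 45 → max 45
Option 5 regrets: 20, 22, 36, 61, 0 → max 61
Option 6 regrets: 45, 0, 23, 51, 29 → max 51
Smallest max regret = 44 → Option 3.
Row minima: Option 1=-9, Option 2=-17, Option 3=6, Option 4=3, Option 5=-15, Option 6=-5
Best worst-case = 6 → Option 3.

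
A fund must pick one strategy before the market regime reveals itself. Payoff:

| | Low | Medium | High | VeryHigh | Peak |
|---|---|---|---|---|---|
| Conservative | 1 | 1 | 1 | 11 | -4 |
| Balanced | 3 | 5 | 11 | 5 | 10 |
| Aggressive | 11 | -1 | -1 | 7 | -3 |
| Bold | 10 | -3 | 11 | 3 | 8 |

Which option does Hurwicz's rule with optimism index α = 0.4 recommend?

Balanced

Conservative: 0.4·11 + 0.6·(-4) = 2
Balanced: 0.4·11 + 0.6·3 = 6.2
Aggressive: 0.4·11 + 0.6·(-3) = 2.6
Bold: 0.4·11 + 0.6·(-3) = 2.6
Highest Hurwicz score = 6.2 → Balanced.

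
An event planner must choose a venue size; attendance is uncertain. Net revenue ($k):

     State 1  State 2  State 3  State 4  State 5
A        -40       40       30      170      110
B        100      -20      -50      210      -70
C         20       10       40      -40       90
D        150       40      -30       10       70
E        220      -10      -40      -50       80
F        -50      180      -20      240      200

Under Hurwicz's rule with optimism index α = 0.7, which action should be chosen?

F

A: 0.7·170 + 0.3·(-40) = 107
B: 0.7·210 + 0.3·(-70) = 126
C: 0.7·90 + 0.3·(-40) = 51
D: 0.7·150 + 0.3·(-30) = 96
E: 0.7·220 + 0.3·(-50) = 139
F: 0.7·240 + 0.3·(-50) = 153
Highest Hurwicz score = 153 → F.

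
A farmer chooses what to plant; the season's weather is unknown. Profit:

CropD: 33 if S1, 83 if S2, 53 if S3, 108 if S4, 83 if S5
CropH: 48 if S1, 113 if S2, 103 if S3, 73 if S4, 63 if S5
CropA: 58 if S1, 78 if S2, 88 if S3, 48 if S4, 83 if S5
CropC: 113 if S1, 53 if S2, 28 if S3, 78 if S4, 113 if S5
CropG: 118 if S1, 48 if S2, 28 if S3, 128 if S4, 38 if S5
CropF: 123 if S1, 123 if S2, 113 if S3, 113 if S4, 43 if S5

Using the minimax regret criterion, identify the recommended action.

CropF

Column bests: S1=123, S2=123, S3=113, S4=128, S5=113.
CropD regrets: 90, 40, 60, 20, 30 → max 90
CropH regrets: 75, 10, 10, 55, 50 → max 75
CropA regrets: 65, 45, 25, 80, 30 → max 80
CropC regrets: 10, 70, 85, 50, 0 → max 85
CropG regrets: 5, 75, 85, 0, 75 → max 85
CropF regrets: 0, 0, 0, 15, 70 → max 70
Smallest max regret = 70 → CropF.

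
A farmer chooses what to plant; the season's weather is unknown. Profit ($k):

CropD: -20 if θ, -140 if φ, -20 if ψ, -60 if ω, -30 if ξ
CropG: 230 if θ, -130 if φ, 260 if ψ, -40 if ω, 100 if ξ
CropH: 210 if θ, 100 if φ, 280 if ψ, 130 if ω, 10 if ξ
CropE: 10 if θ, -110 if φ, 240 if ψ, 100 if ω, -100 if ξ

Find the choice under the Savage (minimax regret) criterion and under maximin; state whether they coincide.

Column bests: θ=230, φ=100, ψ=280, ω=130, ξ=100.
CropD regrets: 250, 240, 300, 190, 130 → max 300
CropG regrets: 0, 230, 20, 170, 0 → max 230
CropH regrets: 20, 0, 0, 0, 90 → max 90
CropE regrets: 220, 210, 40, 30, 200 → max 220
Smallest max regret = 90 → CropH.
Row minima: CropD=-140, CropG=-130, CropH=10, CropE=-110
Best worst-case = 10 → CropH.

minimax regret → CropH; maximin → CropH (agree)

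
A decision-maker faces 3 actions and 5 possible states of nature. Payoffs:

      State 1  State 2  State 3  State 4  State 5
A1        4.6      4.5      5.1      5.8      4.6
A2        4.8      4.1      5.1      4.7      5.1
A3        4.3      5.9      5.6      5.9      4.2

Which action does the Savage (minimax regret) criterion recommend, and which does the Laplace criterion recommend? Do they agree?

minimax regret → A3; laplace → A3 (agree)

Column bests: State 1=4.8, State 2=5.9, State 3=5.6, State 4=5.9, State 5=5.1.
A1 regrets: 0.2, 1.4, 0.5, 0.1, 0.5 → max 1.4
A2 regrets: 0.0, 1.8, 0.5, 1.2, 0.0 → max 1.8
A3 regrets: 0.5, 0.0, 0.0, 0.0, 0.9 → max 0.9
Smallest max regret = 0.9 → A3.
Row averages: A1=4.92, A2=4.76, A3=5.18
Highest average = 5.18 → A3.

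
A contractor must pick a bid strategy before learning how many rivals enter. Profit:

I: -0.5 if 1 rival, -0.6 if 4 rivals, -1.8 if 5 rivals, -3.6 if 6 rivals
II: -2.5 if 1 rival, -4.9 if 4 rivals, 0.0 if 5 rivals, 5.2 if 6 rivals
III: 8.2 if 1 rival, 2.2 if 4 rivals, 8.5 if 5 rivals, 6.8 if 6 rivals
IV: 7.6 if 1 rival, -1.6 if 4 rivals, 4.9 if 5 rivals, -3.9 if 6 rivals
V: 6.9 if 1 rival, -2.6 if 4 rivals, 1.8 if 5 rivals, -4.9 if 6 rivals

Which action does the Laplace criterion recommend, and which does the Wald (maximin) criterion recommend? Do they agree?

laplace → III; maximin → III (agree)

Row averages: I=-1.625, II=-0.55, III=6.425, IV=1.75, V=0.3
Highest average = 6.425 → III.
Row minima: I=-3.6, II=-4.9, III=2.2, IV=-3.9, V=-4.9
Best worst-case = 2.2 → III.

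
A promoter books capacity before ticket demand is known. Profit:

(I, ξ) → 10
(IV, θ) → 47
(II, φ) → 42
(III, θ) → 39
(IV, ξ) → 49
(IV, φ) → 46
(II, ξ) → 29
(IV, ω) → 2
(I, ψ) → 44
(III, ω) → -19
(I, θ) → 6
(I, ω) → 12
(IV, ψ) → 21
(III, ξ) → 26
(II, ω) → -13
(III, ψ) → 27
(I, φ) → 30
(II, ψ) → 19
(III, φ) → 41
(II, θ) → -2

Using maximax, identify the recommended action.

IV

Row maxima: I=44, II=42, III=41, IV=49
Best best-case = 49 → IV.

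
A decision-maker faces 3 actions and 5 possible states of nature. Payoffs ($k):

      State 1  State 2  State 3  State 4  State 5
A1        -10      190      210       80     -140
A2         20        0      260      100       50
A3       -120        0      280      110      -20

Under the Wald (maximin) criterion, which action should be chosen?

Row minima: A1=-140, A2=0, A3=-120
Best worst-case = 0 → A2.

A2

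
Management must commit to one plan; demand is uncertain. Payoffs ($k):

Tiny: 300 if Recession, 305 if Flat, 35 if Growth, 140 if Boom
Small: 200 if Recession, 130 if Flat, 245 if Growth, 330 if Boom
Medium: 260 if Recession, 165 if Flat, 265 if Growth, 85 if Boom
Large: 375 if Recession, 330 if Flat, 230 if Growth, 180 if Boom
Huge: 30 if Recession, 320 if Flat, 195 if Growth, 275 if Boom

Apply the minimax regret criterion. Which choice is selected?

Large

Column bests: Recession=375, Flat=330, Growth=265, Boom=330.
Tiny regrets: 75, 25, 230, 190 → max 230
Small regrets: 175, 200, 20, 0 → max 200
Medium regrets: 115, 165, 0, 245 → max 245
Large regrets: 0, 0, 35, 150 → max 150
Huge regrets: 345, 10, 70, 55 → max 345
Smallest max regret = 150 → Large.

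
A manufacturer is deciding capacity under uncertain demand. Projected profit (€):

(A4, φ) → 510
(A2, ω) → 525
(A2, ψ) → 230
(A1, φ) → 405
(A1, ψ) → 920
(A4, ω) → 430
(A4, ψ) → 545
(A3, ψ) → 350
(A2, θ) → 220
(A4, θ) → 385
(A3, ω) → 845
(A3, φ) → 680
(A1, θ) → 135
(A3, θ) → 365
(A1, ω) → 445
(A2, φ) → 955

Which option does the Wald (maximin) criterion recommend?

A4

Row minima: A1=135, A2=220, A3=350, A4=385
Best worst-case = 385 → A4.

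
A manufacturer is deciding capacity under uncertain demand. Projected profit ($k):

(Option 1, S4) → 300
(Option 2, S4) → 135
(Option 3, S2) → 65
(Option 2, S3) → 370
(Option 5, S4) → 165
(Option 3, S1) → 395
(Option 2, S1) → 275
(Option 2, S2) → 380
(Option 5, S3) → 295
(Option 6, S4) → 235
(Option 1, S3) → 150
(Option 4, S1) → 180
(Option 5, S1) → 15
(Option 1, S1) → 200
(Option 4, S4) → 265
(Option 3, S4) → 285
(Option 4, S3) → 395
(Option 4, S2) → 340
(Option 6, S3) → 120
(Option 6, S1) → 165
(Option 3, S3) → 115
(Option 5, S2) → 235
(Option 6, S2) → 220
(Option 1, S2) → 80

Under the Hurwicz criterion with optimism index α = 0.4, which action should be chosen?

Option 1: 0.4·300 + 0.6·80 = 168
Option 2: 0.4·380 + 0.6·135 = 233
Option 3: 0.4·395 + 0.6·65 = 197
Option 4: 0.4·395 + 0.6·180 = 266
Option 5: 0.4·295 + 0.6·15 = 127
Option 6: 0.4·235 + 0.6·120 = 166
Highest Hurwicz score = 266 → Option 4.

Option 4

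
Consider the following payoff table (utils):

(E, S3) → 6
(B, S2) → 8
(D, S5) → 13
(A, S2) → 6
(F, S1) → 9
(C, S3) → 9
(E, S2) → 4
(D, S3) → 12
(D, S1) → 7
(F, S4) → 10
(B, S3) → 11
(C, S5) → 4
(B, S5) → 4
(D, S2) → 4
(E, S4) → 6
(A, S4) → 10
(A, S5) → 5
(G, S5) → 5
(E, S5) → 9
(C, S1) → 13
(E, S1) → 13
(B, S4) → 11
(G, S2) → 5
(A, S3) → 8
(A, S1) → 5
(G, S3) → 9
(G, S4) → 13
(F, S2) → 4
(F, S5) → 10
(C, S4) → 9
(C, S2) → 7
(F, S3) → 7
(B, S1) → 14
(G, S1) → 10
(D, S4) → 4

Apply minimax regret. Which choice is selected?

F

Column bests: S1=14, S2=8, S3=12, S4=13, S5=13.
A regrets: 9, 2, 4, 3, 8 → max 9
B regrets: 0, 0, 1, 2, 9 → max 9
C regrets: 1, 1, 3, 4, 9 → max 9
D regrets: 7, 4, 0, 9, 0 → max 9
E regrets: 1, 4, 6, 7, 4 → max 7
F regrets: 5, 4, 5, 3, 3 → max 5
G regrets: 4, 3, 3, 0, 8 → max 8
Smallest max regret = 5 → F.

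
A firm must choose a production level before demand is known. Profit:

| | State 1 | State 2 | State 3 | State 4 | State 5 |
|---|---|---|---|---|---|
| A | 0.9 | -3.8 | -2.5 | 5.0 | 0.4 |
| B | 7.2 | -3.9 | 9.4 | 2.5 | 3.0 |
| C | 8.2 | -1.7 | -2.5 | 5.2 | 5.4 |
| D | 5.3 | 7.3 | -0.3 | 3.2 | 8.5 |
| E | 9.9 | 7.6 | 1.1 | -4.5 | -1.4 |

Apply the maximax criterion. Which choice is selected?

E

Row maxima: A=5.0, B=9.4, C=8.2, D=8.5, E=9.9
Best best-case = 9.9 → E.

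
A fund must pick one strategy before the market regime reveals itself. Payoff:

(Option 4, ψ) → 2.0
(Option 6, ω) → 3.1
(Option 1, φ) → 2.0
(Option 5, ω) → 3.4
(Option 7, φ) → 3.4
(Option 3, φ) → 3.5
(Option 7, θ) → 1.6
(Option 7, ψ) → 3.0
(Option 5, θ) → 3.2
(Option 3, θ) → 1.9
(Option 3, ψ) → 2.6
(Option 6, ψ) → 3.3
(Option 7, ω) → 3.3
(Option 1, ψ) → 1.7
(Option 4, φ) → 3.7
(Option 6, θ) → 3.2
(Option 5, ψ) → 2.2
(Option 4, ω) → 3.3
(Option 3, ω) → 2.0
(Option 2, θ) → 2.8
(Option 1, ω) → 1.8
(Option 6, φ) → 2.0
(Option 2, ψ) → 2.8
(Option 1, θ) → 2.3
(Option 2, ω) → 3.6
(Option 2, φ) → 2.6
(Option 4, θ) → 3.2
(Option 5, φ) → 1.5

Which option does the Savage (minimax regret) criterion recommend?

Column bests: θ=3.2, φ=3.7, ψ=3.3, ω=3.6.
Option 1 regrets: 0.9, 1.7, 1.6, 1.8 → max 1.8
Option 2 regrets: 0.4, 1.1, 0.5, 0.0 → max 1.1
Option 3 regrets: 1.3, 0.2, 0.7, 1.6 → max 1.6
Option 4 regrets: 0.0, 0.0, 1.3, 0.3 → max 1.3
Option 5 regrets: 0.0, 2.2, 1.1, 0.2 → max 2.2
Option 6 regrets: 0.0, 1.7, 0.0, 0.5 → max 1.7
Option 7 regrets: 1.6, 0.3, 0.3, 0.3 → max 1.6
Smallest max regret = 1.1 → Option 2.

Option 2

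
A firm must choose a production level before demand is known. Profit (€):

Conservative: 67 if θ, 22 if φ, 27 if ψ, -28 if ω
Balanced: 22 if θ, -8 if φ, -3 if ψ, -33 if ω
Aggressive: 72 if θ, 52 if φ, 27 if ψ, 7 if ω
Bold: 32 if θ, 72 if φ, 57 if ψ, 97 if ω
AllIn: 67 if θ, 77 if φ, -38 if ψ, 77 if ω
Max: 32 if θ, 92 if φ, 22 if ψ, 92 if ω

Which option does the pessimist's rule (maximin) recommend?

Row minima: Conservative=-28, Balanced=-33, Aggressive=7, Bold=32, AllIn=-38, Max=22
Best worst-case = 32 → Bold.

Bold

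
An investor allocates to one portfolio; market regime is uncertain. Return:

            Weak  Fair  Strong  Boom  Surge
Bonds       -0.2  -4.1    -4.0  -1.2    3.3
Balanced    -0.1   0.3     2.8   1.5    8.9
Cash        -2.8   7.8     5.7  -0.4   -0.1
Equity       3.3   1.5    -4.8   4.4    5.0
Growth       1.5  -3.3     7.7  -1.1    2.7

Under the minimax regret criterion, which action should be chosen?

Column bests: Weak=3.3, Fair=7.8, Strong=7.7, Boom=4.4, Surge=8.9.
Bonds regrets: 3.5, 11.9, 11.7, 5.6, 5.6 → max 11.9
Balanced regrets: 3.4, 7.5, 4.9, 2.9, 0.0 → max 7.5
Cash regrets: 6.1, 0.0, 2.0, 4.8, 9.0 → max 9.0
Equity regrets: 0.0, 6.3, 12.5, 0.0, 3.9 → max 12.5
Growth regrets: 1.8, 11.1, 0.0, 5.5, 6.2 → max 11.1
Smallest max regret = 7.5 → Balanced.

Balanced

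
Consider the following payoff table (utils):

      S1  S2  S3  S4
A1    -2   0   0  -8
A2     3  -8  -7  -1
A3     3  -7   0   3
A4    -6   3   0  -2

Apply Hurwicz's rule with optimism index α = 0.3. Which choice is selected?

A1: 0.3·0 + 0.7·(-8) = -5.6
A2: 0.3·3 + 0.7·(-8) = -4.7
A3: 0.3·3 + 0.7·(-7) = -4
A4: 0.3·3 + 0.7·(-6) = -3.3
Highest Hurwicz score = -3.3 → A4.

A4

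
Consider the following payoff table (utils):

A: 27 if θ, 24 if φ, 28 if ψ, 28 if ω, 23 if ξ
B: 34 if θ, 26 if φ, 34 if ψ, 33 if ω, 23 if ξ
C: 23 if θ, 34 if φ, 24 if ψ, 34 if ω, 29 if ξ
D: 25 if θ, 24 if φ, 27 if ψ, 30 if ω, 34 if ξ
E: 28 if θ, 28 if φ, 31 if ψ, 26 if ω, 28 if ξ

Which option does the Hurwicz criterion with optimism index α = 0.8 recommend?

A: 0.8·28 + 0.2·23 = 27
B: 0.8·34 + 0.2·23 = 31.8
C: 0.8·34 + 0.2·23 = 31.8
D: 0.8·34 + 0.2·24 = 32
E: 0.8·31 + 0.2·26 = 30
Highest Hurwicz score = 32 → D.

D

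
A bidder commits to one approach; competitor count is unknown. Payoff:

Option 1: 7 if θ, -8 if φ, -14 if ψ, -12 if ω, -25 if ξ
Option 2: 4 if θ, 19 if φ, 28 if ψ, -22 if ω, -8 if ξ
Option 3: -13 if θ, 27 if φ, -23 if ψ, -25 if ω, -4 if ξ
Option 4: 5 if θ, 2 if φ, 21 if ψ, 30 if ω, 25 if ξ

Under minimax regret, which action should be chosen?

Option 4

Column bests: θ=7, φ=27, ψ=28, ω=30, ξ=25.
Option 1 regrets: 0, 35, 42, 42, 50 → max 50
Option 2 regrets: 3, 8, 0, 52, 33 → max 52
Option 3 regrets: 20, 0, 51, 55, 29 → max 55
Option 4 regrets: 2, 25, 7, 0, 0 → max 25
Smallest max regret = 25 → Option 4.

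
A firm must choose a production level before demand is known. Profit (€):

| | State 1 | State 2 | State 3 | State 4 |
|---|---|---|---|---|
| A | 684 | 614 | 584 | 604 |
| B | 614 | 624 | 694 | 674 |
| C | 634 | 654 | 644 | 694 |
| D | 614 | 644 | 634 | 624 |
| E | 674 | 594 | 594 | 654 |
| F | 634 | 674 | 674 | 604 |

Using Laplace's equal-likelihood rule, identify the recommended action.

C

Row averages: A=621.5, B=651.5, C=656.5, D=629, E=629, F=646.5
Highest average = 656.5 → C.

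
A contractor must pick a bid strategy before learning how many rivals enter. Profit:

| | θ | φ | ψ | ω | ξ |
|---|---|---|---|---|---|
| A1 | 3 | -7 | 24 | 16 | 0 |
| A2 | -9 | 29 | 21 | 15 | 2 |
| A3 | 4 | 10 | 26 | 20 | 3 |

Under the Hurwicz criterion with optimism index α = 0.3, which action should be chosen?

A3

A1: 0.3·24 + 0.7·(-7) = 2.3
A2: 0.3·29 + 0.7·(-9) = 2.4
A3: 0.3·26 + 0.7·3 = 9.9
Highest Hurwicz score = 9.9 → A3.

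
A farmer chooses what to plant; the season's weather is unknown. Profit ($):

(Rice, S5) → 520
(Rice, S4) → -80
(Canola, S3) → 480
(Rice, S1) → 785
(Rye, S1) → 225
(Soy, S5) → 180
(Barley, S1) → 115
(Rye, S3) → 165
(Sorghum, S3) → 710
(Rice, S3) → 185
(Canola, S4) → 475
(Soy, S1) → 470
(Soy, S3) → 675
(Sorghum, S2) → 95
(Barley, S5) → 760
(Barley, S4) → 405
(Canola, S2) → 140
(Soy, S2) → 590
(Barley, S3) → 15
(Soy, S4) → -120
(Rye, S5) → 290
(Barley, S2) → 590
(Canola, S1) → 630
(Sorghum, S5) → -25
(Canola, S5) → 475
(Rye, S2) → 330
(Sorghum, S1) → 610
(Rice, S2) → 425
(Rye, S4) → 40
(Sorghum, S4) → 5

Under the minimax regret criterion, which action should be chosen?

Column bests: S1=785, S2=590, S3=710, S4=475, S5=760.
Rye regrets: 560, 260, 545, 435, 470 → max 560
Sorghum regrets: 175, 495, 0, 470, 785 → max 785
Soy regrets: 315, 0, 35, 595, 580 → max 595
Canola regrets: 155, 450, 230, 0, 285 → max 450
Barley regrets: 670, 0, 695, 70, 0 → max 695
Rice regrets: 0, 165, 525, 555, 240 → max 555
Smallest max regret = 450 → Canola.

Canola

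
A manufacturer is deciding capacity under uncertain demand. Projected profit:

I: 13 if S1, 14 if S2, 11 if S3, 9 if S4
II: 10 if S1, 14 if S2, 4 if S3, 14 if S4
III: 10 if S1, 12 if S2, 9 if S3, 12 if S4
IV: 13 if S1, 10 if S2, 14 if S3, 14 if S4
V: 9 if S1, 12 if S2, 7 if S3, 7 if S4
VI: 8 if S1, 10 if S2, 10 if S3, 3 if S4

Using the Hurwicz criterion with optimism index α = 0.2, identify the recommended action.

I: 0.2·14 + 0.8·9 = 10
II: 0.2·14 + 0.8·4 = 6
III: 0.2·12 + 0.8·9 = 9.6
IV: 0.2·14 + 0.8·10 = 10.8
V: 0.2·12 + 0.8·7 = 8
VI: 0.2·10 + 0.8·3 = 4.4
Highest Hurwicz score = 10.8 → IV.

IV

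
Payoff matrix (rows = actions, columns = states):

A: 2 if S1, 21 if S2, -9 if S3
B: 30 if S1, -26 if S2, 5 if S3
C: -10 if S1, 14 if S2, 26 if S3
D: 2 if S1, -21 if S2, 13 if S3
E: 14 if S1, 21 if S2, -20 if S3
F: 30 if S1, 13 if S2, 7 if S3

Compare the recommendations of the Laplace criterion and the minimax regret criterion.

laplace → F; minimax regret → F (agree)

Row averages: A=14/3, B=3, C=10, D=-2, E=5, F=50/3
Highest average = 50/3 → F.
Column bests: S1=30, S2=21, S3=26.
A regrets: 28, 0, 35 → max 35
B regrets: 0, 47, 21 → max 47
C regrets: 40, 7, 0 → max 40
D regrets: 28, 42, 13 → max 42
E regrets: 16, 0, 46 → max 46
F regrets: 0, 8, 19 → max 19
Smallest max regret = 19 → F.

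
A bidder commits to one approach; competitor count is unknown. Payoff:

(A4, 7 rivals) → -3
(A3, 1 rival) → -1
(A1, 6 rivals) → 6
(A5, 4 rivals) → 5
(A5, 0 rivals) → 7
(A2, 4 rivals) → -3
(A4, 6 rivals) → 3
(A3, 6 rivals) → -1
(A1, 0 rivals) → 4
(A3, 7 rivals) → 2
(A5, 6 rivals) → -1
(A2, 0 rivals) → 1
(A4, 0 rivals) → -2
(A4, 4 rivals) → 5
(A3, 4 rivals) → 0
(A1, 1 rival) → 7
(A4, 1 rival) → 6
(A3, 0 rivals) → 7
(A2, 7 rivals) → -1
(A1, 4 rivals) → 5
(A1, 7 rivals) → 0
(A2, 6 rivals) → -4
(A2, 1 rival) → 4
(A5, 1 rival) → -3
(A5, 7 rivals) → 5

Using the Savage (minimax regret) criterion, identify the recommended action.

A1

Column bests: 0 rivals=7, 1 rival=7, 4 rivals=5, 6 rivals=6, 7 rivals=5.
A1 regrets: 3, 0, 0, 0, 5 → max 5
A2 regrets: 6, 3, 8, 10, 6 → max 10
A3 regrets: 0, 8, 5, 7, 3 → max 8
A4 regrets: 9, 1, 0, 3, 8 → max 9
A5 regrets: 0, 10, 0, 7, 0 → max 10
Smallest max regret = 5 → A1.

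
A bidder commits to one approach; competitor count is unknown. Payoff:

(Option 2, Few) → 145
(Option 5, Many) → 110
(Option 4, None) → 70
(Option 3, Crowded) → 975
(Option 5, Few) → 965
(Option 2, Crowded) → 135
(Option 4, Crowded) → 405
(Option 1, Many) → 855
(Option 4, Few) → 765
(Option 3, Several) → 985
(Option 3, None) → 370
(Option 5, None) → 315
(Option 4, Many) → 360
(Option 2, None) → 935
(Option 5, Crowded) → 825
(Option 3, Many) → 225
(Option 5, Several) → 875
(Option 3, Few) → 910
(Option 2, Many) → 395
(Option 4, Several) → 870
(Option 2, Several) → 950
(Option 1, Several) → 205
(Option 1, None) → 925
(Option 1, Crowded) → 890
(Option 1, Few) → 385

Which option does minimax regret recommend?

Option 3

Column bests: None=935, Few=965, Several=985, Many=855, Crowded=975.
Option 1 regrets: 10, 580, 780, 0, 85 → max 780
Option 2 regrets: 0, 820, 35, 460, 840 → max 840
Option 3 regrets: 565, 55, 0, 630, 0 → max 630
Option 4 regrets: 865, 200, 115, 495, 570 → max 865
Option 5 regrets: 620, 0, 110, 745, 150 → max 745
Smallest max regret = 630 → Option 3.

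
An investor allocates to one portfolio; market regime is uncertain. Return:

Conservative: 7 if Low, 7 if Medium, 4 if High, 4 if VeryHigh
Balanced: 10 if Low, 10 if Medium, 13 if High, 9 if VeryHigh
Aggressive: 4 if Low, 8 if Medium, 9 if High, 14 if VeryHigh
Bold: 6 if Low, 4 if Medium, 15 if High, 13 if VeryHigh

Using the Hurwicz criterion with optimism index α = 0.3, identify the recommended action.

Balanced

Conservative: 0.3·7 + 0.7·4 = 4.9
Balanced: 0.3·13 + 0.7·9 = 10.2
Aggressive: 0.3·14 + 0.7·4 = 7
Bold: 0.3·15 + 0.7·4 = 7.3
Highest Hurwicz score = 10.2 → Balanced.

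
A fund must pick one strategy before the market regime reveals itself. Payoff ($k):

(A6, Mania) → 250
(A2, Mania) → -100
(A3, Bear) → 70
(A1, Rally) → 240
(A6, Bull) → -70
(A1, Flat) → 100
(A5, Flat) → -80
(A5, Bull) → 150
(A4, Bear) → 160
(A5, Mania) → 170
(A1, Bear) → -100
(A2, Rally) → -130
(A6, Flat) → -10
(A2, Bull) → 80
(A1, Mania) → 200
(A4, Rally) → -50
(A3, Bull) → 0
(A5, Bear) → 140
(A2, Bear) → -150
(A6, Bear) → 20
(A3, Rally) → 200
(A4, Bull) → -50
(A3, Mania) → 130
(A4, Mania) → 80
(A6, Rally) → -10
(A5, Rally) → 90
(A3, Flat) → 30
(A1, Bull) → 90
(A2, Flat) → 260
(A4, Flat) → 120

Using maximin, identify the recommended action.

A3

Row minima: A1=-100, A2=-150, A3=0, A4=-50, A5=-80, A6=-70
Best worst-case = 0 → A3.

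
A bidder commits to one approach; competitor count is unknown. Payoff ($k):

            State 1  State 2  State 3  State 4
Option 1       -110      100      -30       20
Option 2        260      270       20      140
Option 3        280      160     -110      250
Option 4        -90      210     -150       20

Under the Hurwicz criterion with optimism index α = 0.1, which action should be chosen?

Option 1: 0.1·100 + 0.9·(-110) = -89
Option 2: 0.1·270 + 0.9·20 = 45
Option 3: 0.1·280 + 0.9·(-110) = -71
Option 4: 0.1·210 + 0.9·(-150) = -114
Highest Hurwicz score = 45 → Option 2.

Option 2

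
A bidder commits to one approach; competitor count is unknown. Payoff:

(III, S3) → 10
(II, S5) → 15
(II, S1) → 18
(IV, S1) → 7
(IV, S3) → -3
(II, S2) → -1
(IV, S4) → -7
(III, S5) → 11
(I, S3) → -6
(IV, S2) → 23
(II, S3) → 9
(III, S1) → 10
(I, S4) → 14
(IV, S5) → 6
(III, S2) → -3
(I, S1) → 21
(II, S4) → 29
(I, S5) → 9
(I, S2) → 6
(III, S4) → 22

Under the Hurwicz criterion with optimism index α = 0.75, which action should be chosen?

II

I: 0.75·21 + 0.25·(-6) = 14.25
II: 0.75·29 + 0.25·(-1) = 21.5
III: 0.75·22 + 0.25·(-3) = 15.75
IV: 0.75·23 + 0.25·(-7) = 15.5
Highest Hurwicz score = 21.5 → II.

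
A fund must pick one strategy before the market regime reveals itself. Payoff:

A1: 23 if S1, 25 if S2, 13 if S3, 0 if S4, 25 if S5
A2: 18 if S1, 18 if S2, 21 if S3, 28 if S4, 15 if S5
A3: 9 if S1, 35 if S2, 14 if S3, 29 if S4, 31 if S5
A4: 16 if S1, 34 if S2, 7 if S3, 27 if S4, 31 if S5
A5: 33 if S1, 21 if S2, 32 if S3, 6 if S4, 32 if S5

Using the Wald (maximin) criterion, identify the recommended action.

A2

Row minima: A1=0, A2=15, A3=9, A4=7, A5=6
Best worst-case = 15 → A2.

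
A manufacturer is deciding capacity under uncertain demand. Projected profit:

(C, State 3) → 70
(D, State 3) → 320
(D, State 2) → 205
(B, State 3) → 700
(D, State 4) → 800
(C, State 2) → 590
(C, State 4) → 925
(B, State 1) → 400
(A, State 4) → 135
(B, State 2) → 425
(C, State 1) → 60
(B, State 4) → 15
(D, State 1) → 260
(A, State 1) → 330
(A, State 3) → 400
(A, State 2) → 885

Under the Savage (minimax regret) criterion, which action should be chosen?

Column bests: State 1=400, State 2=885, State 3=700, State 4=925.
A regrets: 70, 0, 300, 790 → max 790
B regrets: 0, 460, 0, 910 → max 910
C regrets: 340, 295, 630, 0 → max 630
D regrets: 140, 680, 380, 125 → max 680
Smallest max regret = 630 → C.

C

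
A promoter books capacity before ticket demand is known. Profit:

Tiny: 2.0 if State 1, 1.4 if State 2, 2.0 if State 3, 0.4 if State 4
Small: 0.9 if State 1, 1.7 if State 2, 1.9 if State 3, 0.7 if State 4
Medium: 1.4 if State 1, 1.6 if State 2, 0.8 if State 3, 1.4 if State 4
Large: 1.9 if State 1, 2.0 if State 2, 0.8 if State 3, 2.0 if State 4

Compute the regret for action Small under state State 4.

Best payoff under State 4 is 2.0.
Regret = 2.0 − 0.7 = 1.3.

1.3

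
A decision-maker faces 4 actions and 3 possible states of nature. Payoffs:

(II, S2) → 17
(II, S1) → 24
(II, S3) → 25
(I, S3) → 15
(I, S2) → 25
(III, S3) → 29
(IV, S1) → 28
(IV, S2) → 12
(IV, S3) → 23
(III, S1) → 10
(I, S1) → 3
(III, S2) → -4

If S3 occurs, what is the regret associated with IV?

6

Best payoff under S3 is 29.
Regret = 29 − 23 = 6.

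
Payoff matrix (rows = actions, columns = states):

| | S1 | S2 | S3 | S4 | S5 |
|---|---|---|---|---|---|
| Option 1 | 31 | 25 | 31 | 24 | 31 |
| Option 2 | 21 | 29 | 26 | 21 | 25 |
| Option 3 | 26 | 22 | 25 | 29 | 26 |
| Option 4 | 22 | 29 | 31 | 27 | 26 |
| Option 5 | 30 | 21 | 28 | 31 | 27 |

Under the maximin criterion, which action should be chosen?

Option 1

Row minima: Option 1=24, Option 2=21, Option 3=22, Option 4=22, Option 5=21
Best worst-case = 24 → Option 1.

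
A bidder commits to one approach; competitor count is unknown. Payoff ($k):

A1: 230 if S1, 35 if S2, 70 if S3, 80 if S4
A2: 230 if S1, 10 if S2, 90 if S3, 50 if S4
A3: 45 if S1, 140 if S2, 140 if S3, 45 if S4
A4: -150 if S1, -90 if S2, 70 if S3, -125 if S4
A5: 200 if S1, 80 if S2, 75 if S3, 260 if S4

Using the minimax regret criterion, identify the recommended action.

Column bests: S1=230, S2=140, S3=140, S4=260.
A1 regrets: 0, 105, 70, 180 → max 180
A2 regrets: 0, 130, 50, 210 → max 210
A3 regrets: 185, 0, 0, 215 → max 215
A4 regrets: 380, 230, 70, 385 → max 385
A5 regrets: 30, 60, 65, 0 → max 65
Smallest max regret = 65 → A5.

A5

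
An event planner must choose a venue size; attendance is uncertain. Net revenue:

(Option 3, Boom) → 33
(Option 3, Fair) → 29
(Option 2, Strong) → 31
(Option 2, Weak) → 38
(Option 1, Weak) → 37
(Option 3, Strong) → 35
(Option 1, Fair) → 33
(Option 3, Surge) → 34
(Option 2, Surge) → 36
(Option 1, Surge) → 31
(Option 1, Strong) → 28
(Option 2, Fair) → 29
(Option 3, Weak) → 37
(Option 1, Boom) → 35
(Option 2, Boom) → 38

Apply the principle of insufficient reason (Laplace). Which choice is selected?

Option 2

Row averages: Option 1=32.8, Option 2=34.4, Option 3=33.6
Highest average = 34.4 → Option 2.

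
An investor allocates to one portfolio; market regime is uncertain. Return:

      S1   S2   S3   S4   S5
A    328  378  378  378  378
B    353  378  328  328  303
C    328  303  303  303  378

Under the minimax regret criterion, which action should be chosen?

A

Column bests: S1=353, S2=378, S3=378, S4=378, S5=378.
A regrets: 25, 0, 0, 0, 0 → max 25
B regrets: 0, 0, 50, 50, 75 → max 75
C regrets: 25, 75, 75, 75, 0 → max 75
Smallest max regret = 25 → A.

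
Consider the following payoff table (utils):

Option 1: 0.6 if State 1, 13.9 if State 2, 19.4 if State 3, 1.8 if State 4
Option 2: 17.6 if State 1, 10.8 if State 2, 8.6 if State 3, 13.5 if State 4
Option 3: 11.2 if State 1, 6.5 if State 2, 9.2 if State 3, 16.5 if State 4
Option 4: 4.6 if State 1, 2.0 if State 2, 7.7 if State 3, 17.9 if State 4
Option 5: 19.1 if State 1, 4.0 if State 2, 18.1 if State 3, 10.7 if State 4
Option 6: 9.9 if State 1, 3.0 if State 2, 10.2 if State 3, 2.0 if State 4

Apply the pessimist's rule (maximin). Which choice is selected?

Option 2

Row minima: Option 1=0.6, Option 2=8.6, Option 3=6.5, Option 4=2.0, Option 5=4.0, Option 6=2.0
Best worst-case = 8.6 → Option 2.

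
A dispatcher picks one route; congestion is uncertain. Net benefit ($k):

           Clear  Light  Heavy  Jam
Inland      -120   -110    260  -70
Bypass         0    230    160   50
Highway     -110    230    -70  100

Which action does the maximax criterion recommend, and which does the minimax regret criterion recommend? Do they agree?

maximax → Inland; minimax regret → Bypass (disagree)

Row maxima: Inland=260, Bypass=230, Highway=230
Best best-case = 260 → Inland.
Column bests: Clear=0, Light=230, Heavy=260, Jam=100.
Inland regrets: 120, 340, 0, 170 → max 340
Bypass regrets: 0, 0, 100, 50 → max 100
Highway regrets: 110, 0, 330, 0 → max 330
Smallest max regret = 100 → Bypass.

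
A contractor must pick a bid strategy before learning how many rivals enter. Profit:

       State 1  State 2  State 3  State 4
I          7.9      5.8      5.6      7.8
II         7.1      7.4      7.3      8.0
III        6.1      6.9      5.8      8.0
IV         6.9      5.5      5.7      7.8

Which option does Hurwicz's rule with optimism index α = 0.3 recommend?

II

I: 0.3·7.9 + 0.7·5.6 = 6.29
II: 0.3·8.0 + 0.7·7.1 = 7.37
III: 0.3·8.0 + 0.7·5.8 = 6.46
IV: 0.3·7.8 + 0.7·5.5 = 6.19
Highest Hurwicz score = 7.37 → II.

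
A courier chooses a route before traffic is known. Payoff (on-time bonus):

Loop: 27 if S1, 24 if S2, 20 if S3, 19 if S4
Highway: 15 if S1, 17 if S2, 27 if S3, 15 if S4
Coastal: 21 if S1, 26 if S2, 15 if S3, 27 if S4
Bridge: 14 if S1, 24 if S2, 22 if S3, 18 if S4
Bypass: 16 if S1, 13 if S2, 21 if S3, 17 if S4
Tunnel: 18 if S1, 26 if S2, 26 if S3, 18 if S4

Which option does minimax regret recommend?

Loop

Column bests: S1=27, S2=26, S3=27, S4=27.
Loop regrets: 0, 2, 7, 8 → max 8
Highway regrets: 12, 9, 0, 12 → max 12
Coastal regrets: 6, 0, 12, 0 → max 12
Bridge regrets: 13, 2, 5, 9 → max 13
Bypass regrets: 11, 13, 6, 10 → max 13
Tunnel regrets: 9, 0, 1, 9 → max 9
Smallest max regret = 8 → Loop.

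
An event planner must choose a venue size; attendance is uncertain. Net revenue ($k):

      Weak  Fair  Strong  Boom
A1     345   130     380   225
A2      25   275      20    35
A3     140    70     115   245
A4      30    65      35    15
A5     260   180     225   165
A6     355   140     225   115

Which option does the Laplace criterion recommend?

A1

Row averages: A1=270, A2=88.75, A3=142.5, A4=36.25, A5=207.5, A6=208.75
Highest average = 270 → A1.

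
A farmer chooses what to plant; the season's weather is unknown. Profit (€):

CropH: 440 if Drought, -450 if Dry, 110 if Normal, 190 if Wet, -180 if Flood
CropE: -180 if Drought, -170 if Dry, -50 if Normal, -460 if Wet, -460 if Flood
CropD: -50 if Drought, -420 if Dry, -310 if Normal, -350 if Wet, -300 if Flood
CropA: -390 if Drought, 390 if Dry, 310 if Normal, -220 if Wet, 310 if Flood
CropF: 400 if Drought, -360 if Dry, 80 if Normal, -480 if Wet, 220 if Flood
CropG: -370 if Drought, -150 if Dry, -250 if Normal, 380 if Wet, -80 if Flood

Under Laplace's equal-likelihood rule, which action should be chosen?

CropA

Row averages: CropH=22, CropE=-264, CropD=-286, CropA=80, CropF=-28, CropG=-94
Highest average = 80 → CropA.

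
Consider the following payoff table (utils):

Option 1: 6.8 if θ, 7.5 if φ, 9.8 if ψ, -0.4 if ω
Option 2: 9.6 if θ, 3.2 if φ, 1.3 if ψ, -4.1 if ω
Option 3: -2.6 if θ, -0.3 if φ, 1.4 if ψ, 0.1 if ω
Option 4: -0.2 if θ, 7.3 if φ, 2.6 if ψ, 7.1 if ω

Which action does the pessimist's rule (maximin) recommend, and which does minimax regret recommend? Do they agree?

Row minima: Option 1=-0.4, Option 2=-4.1, Option 3=-2.6, Option 4=-0.2
Best worst-case = -0.2 → Option 4.
Column bests: θ=9.6, φ=7.5, ψ=9.8, ω=7.1.
Option 1 regrets: 2.8, 0.0, 0.0, 7.5 → max 7.5
Option 2 regrets: 0.0, 4.3, 8.5, 11.2 → max 11.2
Option 3 regrets: 12.2, 7.8, 8.4, 7.0 → max 12.2
Option 4 regrets: 9.8, 0.2, 7.2, 0.0 → max 9.8
Smallest max regret = 7.5 → Option 1.

maximin → Option 4; minimax regret → Option 1 (disagree)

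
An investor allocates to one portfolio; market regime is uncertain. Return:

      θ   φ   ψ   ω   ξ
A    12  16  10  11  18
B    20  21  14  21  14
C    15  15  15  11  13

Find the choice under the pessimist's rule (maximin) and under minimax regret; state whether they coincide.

Row minima: A=10, B=14, C=11
Best worst-case = 14 → B.
Column bests: θ=20, φ=21, ψ=15, ω=21, ξ=18.
A regrets: 8, 5, 5, 10, 0 → max 10
B regrets: 0, 0, 1, 0, 4 → max 4
C regrets: 5, 6, 0, 10, 5 → max 10
Smallest max regret = 4 → B.

maximin → B; minimax regret → B (agree)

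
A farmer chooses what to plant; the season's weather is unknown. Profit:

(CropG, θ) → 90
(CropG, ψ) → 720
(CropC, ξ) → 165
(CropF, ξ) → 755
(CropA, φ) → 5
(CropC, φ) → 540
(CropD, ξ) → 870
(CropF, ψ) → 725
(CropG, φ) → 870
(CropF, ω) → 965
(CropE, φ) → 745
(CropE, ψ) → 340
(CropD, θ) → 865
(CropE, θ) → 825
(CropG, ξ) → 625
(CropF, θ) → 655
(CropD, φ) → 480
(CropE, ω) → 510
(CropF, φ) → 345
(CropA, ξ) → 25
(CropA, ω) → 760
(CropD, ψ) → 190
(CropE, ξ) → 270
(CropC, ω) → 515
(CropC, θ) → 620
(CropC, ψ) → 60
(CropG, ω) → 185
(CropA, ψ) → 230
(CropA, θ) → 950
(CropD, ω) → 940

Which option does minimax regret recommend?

CropF

Column bests: θ=950, φ=870, ψ=725, ω=965, ξ=870.
CropA regrets: 0, 865, 495, 205, 845 → max 865
CropD regrets: 85, 390, 535, 25, 0 → max 535
CropE regrets: 125, 125, 385, 455, 600 → max 600
CropC regrets: 330, 330, 665, 450, 705 → max 705
CropF regrets: 295, 525, 0, 0, 115 → max 525
CropG regrets: 860, 0, 5, 780, 245 → max 860
Smallest max regret = 525 → CropF.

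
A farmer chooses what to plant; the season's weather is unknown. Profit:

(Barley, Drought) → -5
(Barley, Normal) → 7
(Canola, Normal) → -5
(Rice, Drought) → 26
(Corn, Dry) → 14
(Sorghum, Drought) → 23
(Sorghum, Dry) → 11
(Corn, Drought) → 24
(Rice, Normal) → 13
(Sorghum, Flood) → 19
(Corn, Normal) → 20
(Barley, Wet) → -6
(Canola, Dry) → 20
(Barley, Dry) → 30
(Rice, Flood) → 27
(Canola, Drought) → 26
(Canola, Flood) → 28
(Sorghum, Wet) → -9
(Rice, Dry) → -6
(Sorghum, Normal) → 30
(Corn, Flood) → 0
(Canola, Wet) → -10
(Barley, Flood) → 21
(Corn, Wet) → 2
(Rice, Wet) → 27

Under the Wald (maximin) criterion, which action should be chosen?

Row minima: Barley=-6, Sorghum=-9, Canola=-10, Rice=-6, Corn=0
Best worst-case = 0 → Corn.

Corn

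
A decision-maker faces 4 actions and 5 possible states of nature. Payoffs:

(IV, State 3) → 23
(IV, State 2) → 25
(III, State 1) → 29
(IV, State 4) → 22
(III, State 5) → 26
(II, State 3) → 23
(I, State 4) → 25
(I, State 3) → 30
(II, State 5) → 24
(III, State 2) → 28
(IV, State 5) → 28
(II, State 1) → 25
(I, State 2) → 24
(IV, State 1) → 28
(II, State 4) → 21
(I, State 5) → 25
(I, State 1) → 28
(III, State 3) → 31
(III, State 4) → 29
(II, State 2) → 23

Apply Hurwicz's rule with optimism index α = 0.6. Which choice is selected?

III

I: 0.6·30 + 0.4·24 = 27.6
II: 0.6·25 + 0.4·21 = 23.4
III: 0.6·31 + 0.4·26 = 29
IV: 0.6·28 + 0.4·22 = 25.6
Highest Hurwicz score = 29 → III.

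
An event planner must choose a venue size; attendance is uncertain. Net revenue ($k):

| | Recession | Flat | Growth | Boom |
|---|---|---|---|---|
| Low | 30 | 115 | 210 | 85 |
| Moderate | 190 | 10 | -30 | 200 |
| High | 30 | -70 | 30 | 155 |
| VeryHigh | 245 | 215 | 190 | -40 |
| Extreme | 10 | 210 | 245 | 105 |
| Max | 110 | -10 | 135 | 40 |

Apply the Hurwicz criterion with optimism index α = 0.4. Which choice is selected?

Low: 0.4·210 + 0.6·30 = 102
Moderate: 0.4·200 + 0.6·(-30) = 62
High: 0.4·155 + 0.6·(-70) = 20
VeryHigh: 0.4·245 + 0.6·(-40) = 74
Extreme: 0.4·245 + 0.6·10 = 104
Max: 0.4·135 + 0.6·(-10) = 48
Highest Hurwicz score = 104 → Extreme.

Extreme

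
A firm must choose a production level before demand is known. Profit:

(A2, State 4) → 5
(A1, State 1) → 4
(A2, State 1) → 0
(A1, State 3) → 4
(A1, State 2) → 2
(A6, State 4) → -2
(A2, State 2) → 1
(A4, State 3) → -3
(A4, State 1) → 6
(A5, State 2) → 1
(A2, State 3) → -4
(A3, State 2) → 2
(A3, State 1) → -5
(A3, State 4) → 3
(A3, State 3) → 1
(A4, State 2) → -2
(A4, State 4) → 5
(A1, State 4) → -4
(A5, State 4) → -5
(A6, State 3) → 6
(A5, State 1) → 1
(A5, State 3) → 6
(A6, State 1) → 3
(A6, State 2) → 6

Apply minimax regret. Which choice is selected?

A6

Column bests: State 1=6, State 2=6, State 3=6, State 4=5.
A1 regrets: 2, 4, 2, 9 → max 9
A2 regrets: 6, 5, 10, 0 → max 10
A3 regrets: 11, 4, 5, 2 → max 11
A4 regrets: 0, 8, 9, 0 → max 9
A5 regrets: 5, 5, 0, 10 → max 10
A6 regrets: 3, 0, 0, 7 → max 7
Smallest max regret = 7 → A6.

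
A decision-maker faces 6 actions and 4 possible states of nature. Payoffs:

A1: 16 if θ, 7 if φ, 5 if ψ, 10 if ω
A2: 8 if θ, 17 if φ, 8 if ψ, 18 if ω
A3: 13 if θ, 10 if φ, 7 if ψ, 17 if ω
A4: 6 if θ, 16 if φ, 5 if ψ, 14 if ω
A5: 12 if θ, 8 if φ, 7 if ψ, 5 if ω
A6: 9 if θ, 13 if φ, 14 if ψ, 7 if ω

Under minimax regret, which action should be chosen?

A3

Column bests: θ=16, φ=17, ψ=14, ω=18.
A1 regrets: 0, 10, 9, 8 → max 10
A2 regrets: 8, 0, 6, 0 → max 8
A3 regrets: 3, 7, 7, 1 → max 7
A4 regrets: 10, 1, 9, 4 → max 10
A5 regrets: 4, 9, 7, 13 → max 13
A6 regrets: 7, 4, 0, 11 → max 11
Smallest max regret = 7 → A3.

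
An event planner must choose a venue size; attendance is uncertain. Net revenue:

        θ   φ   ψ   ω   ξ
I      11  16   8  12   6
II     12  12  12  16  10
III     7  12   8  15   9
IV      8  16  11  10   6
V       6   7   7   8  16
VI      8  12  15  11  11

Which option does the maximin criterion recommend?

Row minima: I=6, II=10, III=7, IV=6, V=6, VI=8
Best worst-case = 10 → II.

II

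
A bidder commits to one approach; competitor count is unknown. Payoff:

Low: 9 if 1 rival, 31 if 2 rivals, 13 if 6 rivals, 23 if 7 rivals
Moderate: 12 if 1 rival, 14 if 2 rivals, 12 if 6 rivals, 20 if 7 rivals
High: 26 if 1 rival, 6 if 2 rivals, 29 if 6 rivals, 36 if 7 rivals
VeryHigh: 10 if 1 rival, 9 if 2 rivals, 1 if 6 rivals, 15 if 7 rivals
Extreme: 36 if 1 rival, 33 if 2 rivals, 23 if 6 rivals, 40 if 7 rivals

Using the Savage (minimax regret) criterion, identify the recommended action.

Column bests: 1 rival=36, 2 rivals=33, 6 rivals=29, 7 rivals=40.
Low regrets: 27, 2, 16, 17 → max 27
Moderate regrets: 24, 19, 17, 20 → max 24
High regrets: 10, 27, 0, 4 → max 27
VeryHigh regrets: 26, 24, 28, 25 → max 28
Extreme regrets: 0, 0, 6, 0 → max 6
Smallest max regret = 6 → Extreme.

Extreme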